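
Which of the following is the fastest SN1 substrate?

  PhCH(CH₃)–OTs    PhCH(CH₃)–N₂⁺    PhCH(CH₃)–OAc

PhCH(CH₃)–N₂⁺

With the same alkyl group throughout, only the leaving group differentiates the rates.
Rank by basicity of the departing species: weakest base leaves most easily.
PhCH(CH₃)–N₂⁺ loses N₂: no meaningful conjugate acid; N₂ departs as an exceptionally stable neutral molecule
PhCH(CH₃)–OTs loses OTs⁻: pKₐ(p-CH₃C₆H₄SO₃H (TsOH)) ≈ -2.8
PhCH(CH₃)–OAc loses AcO⁻: pKₐ(CH₃COOH) ≈ 4.8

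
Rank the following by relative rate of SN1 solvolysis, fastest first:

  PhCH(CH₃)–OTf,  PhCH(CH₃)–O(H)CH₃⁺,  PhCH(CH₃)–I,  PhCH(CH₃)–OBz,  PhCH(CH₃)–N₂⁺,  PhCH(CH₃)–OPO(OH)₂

Same R in every case — rank the leaving groups.
A good leaving group is a weak base: the lower the pKₐ of its conjugate acid, the more readily it departs.
PhCH(CH₃)–N₂⁺ loses N₂: no meaningful conjugate acid; N₂ departs as an exceptionally stable neutral molecule
PhCH(CH₃)–OTf loses OTf⁻: pKₐ(CF₃SO₃H (triflic acid)) ≈ -14
PhCH(CH₃)–I loses I⁻: pKₐ(HI) ≈ -10
PhCH(CH₃)–O(H)CH₃⁺ loses R'OH: pKₐ(R'OH₂⁺) ≈ -2.4
PhCH(CH₃)–OPO(OH)₂ loses H₂PO₄⁻: pKₐ(H₃PO₄) ≈ 2.1
PhCH(CH₃)–OBz loses PhCOO⁻: pKₐ(C₆H₅COOH) ≈ 4.2

PhCH(CH₃)–N₂⁺ > PhCH(CH₃)–OTf > PhCH(CH₃)–I > PhCH(CH₃)–O(H)CH₃⁺ > PhCH(CH₃)–OPO(OH)₂ > PhCH(CH₃)–OBz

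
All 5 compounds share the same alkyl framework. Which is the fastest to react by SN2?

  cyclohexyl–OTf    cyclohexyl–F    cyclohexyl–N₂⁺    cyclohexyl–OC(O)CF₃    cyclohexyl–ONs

The skeletons are identical, so relative rate is governed entirely by leaving-group ability.
The more stable X⁻ (or X) is on its own — i.e. the weaker a base it is — the better a leaving group it makes.
cyclohexyl–N₂⁺ loses N₂: no meaningful conjugate acid; N₂ departs as an exceptionally stable neutral molecule
cyclohexyl–OTf loses OTf⁻: pKₐ(CF₃SO₃H (triflic acid)) ≈ -14
cyclohexyl–ONs loses ONs⁻: pKₐ(p-O₂NC₆H₄SO₃H) ≈ -3.5
cyclohexyl–OC(O)CF₃ loses CF₃COO⁻: pKₐ(CF₃COOH) ≈ 0.2
cyclohexyl–F loses F⁻: pKₐ(HF) ≈ 3.2

cyclohexyl–N₂⁺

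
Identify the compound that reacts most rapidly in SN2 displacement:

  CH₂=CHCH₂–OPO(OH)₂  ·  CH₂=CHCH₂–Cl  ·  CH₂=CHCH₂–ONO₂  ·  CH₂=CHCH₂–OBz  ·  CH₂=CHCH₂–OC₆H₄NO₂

CH₂=CHCH₂–Cl

With the same alkyl group throughout, only the leaving group differentiates the rates.
The more stable X⁻ (or X) is on its own — i.e. the weaker a base it is — the better a leaving group it makes.
CH₂=CHCH₂–Cl loses Cl⁻: pKₐ(HCl) ≈ -7
CH₂=CHCH₂–ONO₂ loses NO₃⁻: pKₐ(HNO₃) ≈ -1.3
CH₂=CHCH₂–OPO(OH)₂ loses H₂PO₄⁻: pKₐ(H₃PO₄) ≈ 2.1
CH₂=CHCH₂–OBz loses PhCOO⁻: pKₐ(C₆H₅COOH) ≈ 4.2
CH₂=CHCH₂–OC₆H₄NO₂ loses p-O₂N–C₆H₄–O⁻: pKₐ(p-nitrophenol) ≈ 7.2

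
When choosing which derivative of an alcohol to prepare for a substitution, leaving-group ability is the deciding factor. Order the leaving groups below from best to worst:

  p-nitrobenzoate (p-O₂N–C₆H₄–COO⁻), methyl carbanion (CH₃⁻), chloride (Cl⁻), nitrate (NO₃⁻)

chloride (Cl⁻) > nitrate (NO₃⁻) > p-nitrobenzoate (p-O₂N–C₆H₄–COO⁻) > methyl carbanion (CH₃⁻)

The more stable X⁻ (or X) is on its own — i.e. the weaker a base it is — the better a leaving group it makes.
chloride (Cl⁻): pKₐ(HCl) ≈ -7
nitrate (NO₃⁻): pKₐ(HNO₃) ≈ -1.3
p-nitrobenzoate (p-O₂N–C₆H₄–COO⁻): pKₐ(p-nitrobenzoic acid) ≈ 3.4
methyl carbanion (CH₃⁻): pKₐ(CH₄) ≈ 48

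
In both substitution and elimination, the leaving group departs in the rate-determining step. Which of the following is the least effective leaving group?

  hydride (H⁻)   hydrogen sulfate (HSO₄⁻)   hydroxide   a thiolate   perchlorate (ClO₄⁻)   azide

hydride (H⁻)

Leaving-group ability tracks the stability of the departed species; conjugate-acid pKₐ is the usual yardstick (lower pKₐ → better LG).
perchlorate (ClO₄⁻): pKₐ(HClO₄) ≈ -10
hydrogen sulfate (HSO₄⁻): pKₐ(H₂SO₄) ≈ -3
azide: pKₐ(HN₃) ≈ 4.7
a thiolate: pKₐ(RSH (a thiol)) ≈ 10.5
hydroxide: pKₐ(H₂O) ≈ 15.7
hydride (H⁻): pKₐ(H₂) ≈ 36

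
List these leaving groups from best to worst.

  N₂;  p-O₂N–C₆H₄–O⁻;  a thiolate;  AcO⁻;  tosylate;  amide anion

N₂: no meaningful conjugate acid; N₂ departs as an exceptionally stable neutral molecule
tosylate: pKₐ(p-CH₃C₆H₄SO₃H (TsOH)) ≈ -2.8
AcO⁻: pKₐ(CH₃COOH) ≈ 4.8
p-O₂N–C₆H₄–O⁻: pKₐ(p-nitrophenol) ≈ 7.2
a thiolate: pKₐ(RSH (a thiol)) ≈ 10.5
amide anion: pKₐ(NH₃) ≈ 38

N₂ > tosylate > AcO⁻ > p-O₂N–C₆H₄–O⁻ > a thiolate > amide anion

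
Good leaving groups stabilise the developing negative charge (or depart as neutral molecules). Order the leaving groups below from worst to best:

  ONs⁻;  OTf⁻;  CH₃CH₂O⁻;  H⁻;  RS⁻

H⁻ < CH₃CH₂O⁻ < RS⁻ < ONs⁻ < OTf⁻

Leaving-group ability tracks the stability of the departed species; conjugate-acid pKₐ is the usual yardstick (lower pKₐ → better LG).
OTf⁻: pKₐ(CF₃SO₃H (triflic acid)) ≈ -14
ONs⁻: pKₐ(p-O₂NC₆H₄SO₃H) ≈ -3.5
RS⁻: pKₐ(RSH (a thiol)) ≈ 10.5
CH₃CH₂O⁻: pKₐ(CH₃CH₂OH) ≈ 16
H⁻: pKₐ(H₂) ≈ 36
The question asks for worst first, so the sequence is read in increasing leaving-group ability.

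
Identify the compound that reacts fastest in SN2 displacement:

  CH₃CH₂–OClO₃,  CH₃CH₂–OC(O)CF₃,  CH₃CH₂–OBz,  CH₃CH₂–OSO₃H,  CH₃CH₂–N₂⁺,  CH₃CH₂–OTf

CH₃CH₂–N₂⁺

The skeletons are identical, so relative rate is governed entirely by leaving-group ability.
Rank by basicity of the departing species: weakest base leaves most easily.
CH₃CH₂–N₂⁺ loses N₂: no meaningful conjugate acid; N₂ departs as an exceptionally stable neutral molecule
CH₃CH₂–OTf loses OTf⁻: pKₐ(CF₃SO₃H (triflic acid)) ≈ -14
CH₃CH₂–OClO₃ loses ClO₄⁻: pKₐ(HClO₄) ≈ -10
CH₃CH₂–OSO₃H loses HSO₄⁻: pKₐ(H₂SO₄) ≈ -3
CH₃CH₂–OC(O)CF₃ loses CF₃COO⁻: pKₐ(CF₃COOH) ≈ 0.2
CH₃CH₂–OBz loses PhCOO⁻: pKₐ(C₆H₅COOH) ≈ 4.2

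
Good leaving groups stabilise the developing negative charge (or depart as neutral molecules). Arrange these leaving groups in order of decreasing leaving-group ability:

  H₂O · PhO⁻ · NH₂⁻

Leaving-group ability tracks the stability of the departed species; conjugate-acid pKₐ is the usual yardstick (lower pKₐ → better LG).
H₂O: pKₐ(H₃O⁺) ≈ -1.7
PhO⁻: pKₐ(C₆H₅OH (phenol)) ≈ 10
NH₂⁻: pKₐ(NH₃) ≈ 38

H₂O > PhO⁻ > NH₂⁻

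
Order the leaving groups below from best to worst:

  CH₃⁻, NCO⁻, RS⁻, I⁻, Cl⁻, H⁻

I⁻ > Cl⁻ > NCO⁻ > RS⁻ > H⁻ > CH₃⁻

A good leaving group is a weak base: the lower the pKₐ of its conjugate acid, the more readily it departs.
I⁻: pKₐ(HI) ≈ -10 — large, highly polarisable; very weak base
Cl⁻: pKₐ(HCl) ≈ -7 — moderately weak base
NCO⁻: pKₐ(HOCN) ≈ 3.5
RS⁻: pKₐ(RSH (a thiol)) ≈ 10.5
H⁻: pKₐ(H₂) ≈ 36
CH₃⁻: pKₐ(CH₄) ≈ 48 — unstabilised carbanion; the worst conceivable leaving group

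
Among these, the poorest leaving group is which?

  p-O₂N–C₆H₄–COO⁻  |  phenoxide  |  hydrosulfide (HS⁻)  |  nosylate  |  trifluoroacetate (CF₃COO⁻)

A good leaving group is a weak base: the lower the pKₐ of its conjugate acid, the more readily it departs.
nosylate: pKₐ(p-O₂NC₆H₄SO₃H) ≈ -3.5
trifluoroacetate (CF₃COO⁻): pKₐ(CF₃COOH) ≈ 0.2
p-O₂N–C₆H₄–COO⁻: pKₐ(p-nitrobenzoic acid) ≈ 3.4
hydrosulfide (HS⁻): pKₐ(H₂S) ≈ 7
phenoxide: pKₐ(C₆H₅OH (phenol)) ≈ 10

phenoxide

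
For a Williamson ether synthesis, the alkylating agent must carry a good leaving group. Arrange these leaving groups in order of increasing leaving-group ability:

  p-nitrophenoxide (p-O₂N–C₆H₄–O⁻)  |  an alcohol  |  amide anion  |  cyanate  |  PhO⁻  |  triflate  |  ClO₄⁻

Leaving-group ability tracks the stability of the departed species; conjugate-acid pKₐ is the usual yardstick (lower pKₐ → better LG).
triflate: pKₐ(CF₃SO₃H (triflic acid)) ≈ -14
ClO₄⁻: pKₐ(HClO₄) ≈ -10
an alcohol: pKₐ(R'OH₂⁺) ≈ -2.4
cyanate: pKₐ(HOCN) ≈ 3.5
p-nitrophenoxide (p-O₂N–C₆H₄–O⁻): pKₐ(p-nitrophenol) ≈ 7.2
PhO⁻: pKₐ(C₆H₅OH (phenol)) ≈ 10
amide anion: pKₐ(NH₃) ≈ 38
The question asks for worst first, so the sequence is read in increasing leaving-group ability.

amide anion < PhO⁻ < p-nitrophenoxide (p-O₂N–C₆H₄–O⁻) < cyanate < an alcohol < ClO₄⁻ < triflate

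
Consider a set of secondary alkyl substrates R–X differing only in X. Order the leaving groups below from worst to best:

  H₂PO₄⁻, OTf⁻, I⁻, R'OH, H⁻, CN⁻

H⁻ < CN⁻ < H₂PO₄⁻ < R'OH < I⁻ < OTf⁻

Leaving-group ability tracks the stability of the departed species; conjugate-acid pKₐ is the usual yardstick (lower pKₐ → better LG).
OTf⁻: pKₐ(CF₃SO₃H (triflic acid)) ≈ -14
I⁻: pKₐ(HI) ≈ -10
R'OH: pKₐ(R'OH₂⁺) ≈ -2.4 — neutral; leaves from a protonated ether (an oxonium ion, R–O(H)R'⁺)
H₂PO₄⁻: pKₐ(H₃PO₄) ≈ 2.1 — moderate base; biological leaving group after further activation
CN⁻: pKₐ(HCN) ≈ 9.2
H⁻: pKₐ(H₂) ≈ 36
Listed from poorest to best leaving group as asked.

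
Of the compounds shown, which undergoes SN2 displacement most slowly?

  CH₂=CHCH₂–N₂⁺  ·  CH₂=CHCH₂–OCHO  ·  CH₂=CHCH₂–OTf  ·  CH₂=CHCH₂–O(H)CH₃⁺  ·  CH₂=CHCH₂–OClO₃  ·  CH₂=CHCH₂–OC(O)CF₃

CH₂=CHCH₂–OCHO

Identical carbon frameworks mean the comparison reduces to leaving-group quality.
A good leaving group is a weak base: the lower the pKₐ of its conjugate acid, the more readily it departs.
CH₂=CHCH₂–N₂⁺ loses N₂: no meaningful conjugate acid; N₂ departs as an exceptionally stable neutral molecule
CH₂=CHCH₂–OTf loses OTf⁻: pKₐ(CF₃SO₃H (triflic acid)) ≈ -14
CH₂=CHCH₂–OClO₃ loses ClO₄⁻: pKₐ(HClO₄) ≈ -10
CH₂=CHCH₂–O(H)CH₃⁺ loses R'OH: pKₐ(R'OH₂⁺) ≈ -2.4
CH₂=CHCH₂–OC(O)CF₃ loses CF₃COO⁻: pKₐ(CF₃COOH) ≈ 0.2
CH₂=CHCH₂–OCHO loses HCOO⁻: pKₐ(HCOOH) ≈ 3.8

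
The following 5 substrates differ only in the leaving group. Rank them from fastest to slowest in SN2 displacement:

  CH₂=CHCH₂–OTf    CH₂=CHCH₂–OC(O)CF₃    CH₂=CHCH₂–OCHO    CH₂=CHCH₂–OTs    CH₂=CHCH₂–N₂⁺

CH₂=CHCH₂–N₂⁺ > CH₂=CHCH₂–OTf > CH₂=CHCH₂–OTs > CH₂=CHCH₂–OC(O)CF₃ > CH₂=CHCH₂–OCHO

Same R in every case — rank the leaving groups.
Rank by basicity of the departing species: weakest base leaves most easily.
CH₂=CHCH₂–N₂⁺ loses N₂: no meaningful conjugate acid; N₂ departs as an exceptionally stable neutral molecule
CH₂=CHCH₂–OTf loses OTf⁻: pKₐ(CF₃SO₃H (triflic acid)) ≈ -14
CH₂=CHCH₂–OTs loses OTs⁻: pKₐ(p-CH₃C₆H₄SO₃H (TsOH)) ≈ -2.8
CH₂=CHCH₂–OC(O)CF₃ loses CF₃COO⁻: pKₐ(CF₃COOH) ≈ 0.2
CH₂=CHCH₂–OCHO loses HCOO⁻: pKₐ(HCOOH) ≈ 3.8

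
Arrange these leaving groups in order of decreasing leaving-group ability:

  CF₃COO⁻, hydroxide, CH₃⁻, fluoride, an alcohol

Rank by basicity of the departing species: weakest base leaves most easily.
an alcohol: pKₐ(R'OH₂⁺) ≈ -2.4
CF₃COO⁻: pKₐ(CF₃COOH) ≈ 0.2
fluoride: pKₐ(HF) ≈ 3.2
hydroxide: pKₐ(H₂O) ≈ 15.7
CH₃⁻: pKₐ(CH₄) ≈ 48

an alcohol > CF₃COO⁻ > fluoride > hydroxide > CH₃⁻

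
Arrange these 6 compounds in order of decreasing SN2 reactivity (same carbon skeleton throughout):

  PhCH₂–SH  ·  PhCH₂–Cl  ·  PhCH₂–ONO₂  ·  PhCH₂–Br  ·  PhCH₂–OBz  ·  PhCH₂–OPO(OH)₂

With the same alkyl group throughout, only the leaving group differentiates the rates.
The more stable X⁻ (or X) is on its own — i.e. the weaker a base it is — the better a leaving group it makes.
PhCH₂–Br loses Br⁻: pKₐ(HBr) ≈ -9
PhCH₂–Cl loses Cl⁻: pKₐ(HCl) ≈ -7
PhCH₂–ONO₂ loses NO₃⁻: pKₐ(HNO₃) ≈ -1.3
PhCH₂–OPO(OH)₂ loses H₂PO₄⁻: pKₐ(H₃PO₄) ≈ 2.1
PhCH₂–OBz loses PhCOO⁻: pKₐ(C₆H₅COOH) ≈ 4.2
PhCH₂–SH loses HS⁻: pKₐ(H₂S) ≈ 7

PhCH₂–Br > PhCH₂–Cl > PhCH₂–ONO₂ > PhCH₂–OPO(OH)₂ > PhCH₂–OBz > PhCH₂–SH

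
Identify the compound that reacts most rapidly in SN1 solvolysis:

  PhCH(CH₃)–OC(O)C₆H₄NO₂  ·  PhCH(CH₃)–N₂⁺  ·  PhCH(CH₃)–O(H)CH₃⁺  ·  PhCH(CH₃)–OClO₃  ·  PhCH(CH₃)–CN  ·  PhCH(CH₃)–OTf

Identical carbon frameworks mean the comparison reduces to leaving-group quality.
A good leaving group is a weak base: the lower the pKₐ of its conjugate acid, the more readily it departs.
PhCH(CH₃)–N₂⁺ loses N₂: no meaningful conjugate acid; N₂ departs as an exceptionally stable neutral molecule
PhCH(CH₃)–OTf loses OTf⁻: pKₐ(CF₃SO₃H (triflic acid)) ≈ -14
PhCH(CH₃)–OClO₃ loses ClO₄⁻: pKₐ(HClO₄) ≈ -10
PhCH(CH₃)–O(H)CH₃⁺ loses R'OH: pKₐ(R'OH₂⁺) ≈ -2.4
PhCH(CH₃)–OC(O)C₆H₄NO₂ loses p-O₂N–C₆H₄–COO⁻: pKₐ(p-nitrobenzoic acid) ≈ 3.4
PhCH(CH₃)–CN loses CN⁻: pKₐ(HCN) ≈ 9.2

PhCH(CH₃)–N₂⁺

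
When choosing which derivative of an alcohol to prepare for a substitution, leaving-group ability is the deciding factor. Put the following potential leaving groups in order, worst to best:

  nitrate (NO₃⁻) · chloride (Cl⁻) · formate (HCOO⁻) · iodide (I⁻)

formate (HCOO⁻) < nitrate (NO₃⁻) < chloride (Cl⁻) < iodide (I⁻)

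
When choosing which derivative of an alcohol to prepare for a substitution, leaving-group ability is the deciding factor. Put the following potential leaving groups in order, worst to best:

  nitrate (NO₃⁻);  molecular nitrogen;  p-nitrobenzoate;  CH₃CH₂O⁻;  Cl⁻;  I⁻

CH₃CH₂O⁻ < p-nitrobenzoate < nitrate (NO₃⁻) < Cl⁻ < I⁻ < molecular nitrogen

molecular nitrogen: no meaningful conjugate acid; N₂ departs as an exceptionally stable neutral molecule
I⁻: pKₐ(HI) ≈ -10
Cl⁻: pKₐ(HCl) ≈ -7
nitrate (NO₃⁻): pKₐ(HNO₃) ≈ -1.3
p-nitrobenzoate: pKₐ(p-nitrobenzoic acid) ≈ 3.4
CH₃CH₂O⁻: pKₐ(CH₃CH₂OH) ≈ 16
Listed from poorest to best leaving group as asked.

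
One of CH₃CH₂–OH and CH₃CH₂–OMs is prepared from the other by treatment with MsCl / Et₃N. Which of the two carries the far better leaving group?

CH₃CH₂–OMs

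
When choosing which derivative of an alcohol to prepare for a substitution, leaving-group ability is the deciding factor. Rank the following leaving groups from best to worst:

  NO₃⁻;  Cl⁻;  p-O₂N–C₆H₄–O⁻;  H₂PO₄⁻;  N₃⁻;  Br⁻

Leaving-group ability tracks the stability of the departed species; conjugate-acid pKₐ is the usual yardstick (lower pKₐ → better LG).
Br⁻: pKₐ(HBr) ≈ -9
Cl⁻: pKₐ(HCl) ≈ -7
NO₃⁻: pKₐ(HNO₃) ≈ -1.3
H₂PO₄⁻: pKₐ(H₃PO₄) ≈ 2.1
N₃⁻: pKₐ(HN₃) ≈ 4.7 — linear, resonance-stabilised
p-O₂N–C₆H₄–O⁻: pKₐ(p-nitrophenol) ≈ 7.2

Br⁻ > Cl⁻ > NO₃⁻ > H₂PO₄⁻ > N₃⁻ > p-O₂N–C₆H₄–O⁻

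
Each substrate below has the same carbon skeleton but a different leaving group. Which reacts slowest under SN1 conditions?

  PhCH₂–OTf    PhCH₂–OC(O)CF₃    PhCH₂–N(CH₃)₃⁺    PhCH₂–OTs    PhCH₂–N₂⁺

Identical carbon frameworks mean the comparison reduces to leaving-group quality.
A good leaving group is a weak base: the lower the pKₐ of its conjugate acid, the more readily it departs.
PhCH₂–N₂⁺ loses N₂: no meaningful conjugate acid; N₂ departs as an exceptionally stable neutral molecule
PhCH₂–OTf loses OTf⁻: pKₐ(CF₃SO₃H (triflic acid)) ≈ -14
PhCH₂–OTs loses OTs⁻: pKₐ(p-CH₃C₆H₄SO₃H (TsOH)) ≈ -2.8
PhCH₂–OC(O)CF₃ loses CF₃COO⁻: pKₐ(CF₃COOH) ≈ 0.2
PhCH₂–N(CH₃)₃⁺ loses NR'₃: pKₐ(R'₃NH⁺) ≈ 10.7

PhCH₂–N(CH₃)₃⁺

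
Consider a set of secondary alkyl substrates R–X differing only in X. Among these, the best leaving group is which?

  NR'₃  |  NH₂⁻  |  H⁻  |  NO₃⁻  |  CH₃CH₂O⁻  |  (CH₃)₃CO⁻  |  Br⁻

Br⁻

A good leaving group is a weak base: the lower the pKₐ of its conjugate acid, the more readily it departs.
Br⁻: pKₐ(HBr) ≈ -9
NO₃⁻: pKₐ(HNO₃) ≈ -1.3
NR'₃: pKₐ(R'₃NH⁺) ≈ 10.7
CH₃CH₂O⁻: pKₐ(CH₃CH₂OH) ≈ 16
(CH₃)₃CO⁻: pKₐ(t-BuOH) ≈ 18
H⁻: pKₐ(H₂) ≈ 36
NH₂⁻: pKₐ(NH₃) ≈ 38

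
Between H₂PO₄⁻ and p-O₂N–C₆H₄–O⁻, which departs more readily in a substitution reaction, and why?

H₂PO₄⁻

H₂PO₄⁻ is the better leaving group.
pKₐ(H₃PO₄) ≈ 2.1 versus pKₐ(p-nitrophenol) ≈ 7.2: H₂PO₄⁻ is the much weaker base.
Moderate base; biological leaving group after further activation.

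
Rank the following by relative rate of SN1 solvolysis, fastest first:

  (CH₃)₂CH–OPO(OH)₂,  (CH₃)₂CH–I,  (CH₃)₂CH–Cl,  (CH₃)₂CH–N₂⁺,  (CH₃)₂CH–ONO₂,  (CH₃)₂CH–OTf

(CH₃)₂CH–N₂⁺ > (CH₃)₂CH–OTf > (CH₃)₂CH–I > (CH₃)₂CH–Cl > (CH₃)₂CH–ONO₂ > (CH₃)₂CH–OPO(OH)₂

With the same alkyl group throughout, only the leaving group differentiates the rates.
Rank by basicity of the departing species: weakest base leaves most easily.
(CH₃)₂CH–N₂⁺ loses N₂: no meaningful conjugate acid; N₂ departs as an exceptionally stable neutral molecule
(CH₃)₂CH–OTf loses OTf⁻: pKₐ(CF₃SO₃H (triflic acid)) ≈ -14
(CH₃)₂CH–I loses I⁻: pKₐ(HI) ≈ -10
(CH₃)₂CH–Cl loses Cl⁻: pKₐ(HCl) ≈ -7
(CH₃)₂CH–ONO₂ loses NO₃⁻: pKₐ(HNO₃) ≈ -1.3
(CH₃)₂CH–OPO(OH)₂ loses H₂PO₄⁻: pKₐ(H₃PO₄) ≈ 2.1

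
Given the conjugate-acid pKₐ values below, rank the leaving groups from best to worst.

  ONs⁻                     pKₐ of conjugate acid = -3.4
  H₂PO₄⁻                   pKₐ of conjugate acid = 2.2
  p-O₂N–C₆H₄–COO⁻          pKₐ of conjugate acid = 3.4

ONs⁻ > H₂PO₄⁻ > p-O₂N–C₆H₄–COO⁻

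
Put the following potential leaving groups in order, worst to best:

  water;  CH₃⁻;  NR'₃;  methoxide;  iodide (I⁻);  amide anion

iodide (I⁻): pKₐ(HI) ≈ -10
water: pKₐ(H₃O⁺) ≈ -1.7
NR'₃: pKₐ(R'₃NH⁺) ≈ 10.7
methoxide: pKₐ(CH₃OH) ≈ 15.5
amide anion: pKₐ(NH₃) ≈ 38
CH₃⁻: pKₐ(CH₄) ≈ 48
The question asks for worst first, so the sequence is read in increasing leaving-group ability.

CH₃⁻ < amide anion < methoxide < NR'₃ < water < iodide (I⁻)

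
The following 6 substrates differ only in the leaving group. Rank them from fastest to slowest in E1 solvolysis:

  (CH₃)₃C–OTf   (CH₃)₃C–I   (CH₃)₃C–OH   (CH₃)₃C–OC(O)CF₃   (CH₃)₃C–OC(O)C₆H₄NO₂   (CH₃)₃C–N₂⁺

The skeletons are identical, so relative rate is governed entirely by leaving-group ability.
The more stable X⁻ (or X) is on its own — i.e. the weaker a base it is — the better a leaving group it makes.
(CH₃)₃C–N₂⁺ loses N₂: no meaningful conjugate acid; N₂ departs as an exceptionally stable neutral molecule
(CH₃)₃C–OTf loses OTf⁻: pKₐ(CF₃SO₃H (triflic acid)) ≈ -14
(CH₃)₃C–I loses I⁻: pKₐ(HI) ≈ -10
(CH₃)₃C–OC(O)CF₃ loses CF₃COO⁻: pKₐ(CF₃COOH) ≈ 0.2
(CH₃)₃C–OC(O)C₆H₄NO₂ loses p-O₂N–C₆H₄–COO⁻: pKₐ(p-nitrobenzoic acid) ≈ 3.4
(CH₃)₃C–OH loses OH⁻: pKₐ(H₂O) ≈ 15.7

(CH₃)₃C–N₂⁺ > (CH₃)₃C–OTf > (CH₃)₃C–I > (CH₃)₃C–OC(O)CF₃ > (CH₃)₃C–OC(O)C₆H₄NO₂ > (CH₃)₃C–OH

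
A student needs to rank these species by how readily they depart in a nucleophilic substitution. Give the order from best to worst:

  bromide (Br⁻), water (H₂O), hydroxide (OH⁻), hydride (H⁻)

A good leaving group is a weak base: the lower the pKₐ of its conjugate acid, the more readily it departs.
bromide (Br⁻): pKₐ(HBr) ≈ -9
water (H₂O): pKₐ(H₃O⁺) ≈ -1.7
hydroxide (OH⁻): pKₐ(H₂O) ≈ 15.7 — strong base; essentially never leaves without prior activation
hydride (H⁻): pKₐ(H₂) ≈ 36

bromide (Br⁻) > water (H₂O) > hydroxide (OH⁻) > hydride (H⁻)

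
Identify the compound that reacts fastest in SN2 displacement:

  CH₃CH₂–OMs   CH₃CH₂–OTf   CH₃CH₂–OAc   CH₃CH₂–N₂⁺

CH₃CH₂–N₂⁺

The skeletons are identical, so relative rate is governed entirely by leaving-group ability.
Rank by basicity of the departing species: weakest base leaves most easily.
CH₃CH₂–N₂⁺ loses N₂: no meaningful conjugate acid; N₂ departs as an exceptionally stable neutral molecule
CH₃CH₂–OTf loses OTf⁻: pKₐ(CF₃SO₃H (triflic acid)) ≈ -14
CH₃CH₂–OMs loses OMs⁻: pKₐ(CH₃SO₃H (MsOH)) ≈ -1.9
CH₃CH₂–OAc loses AcO⁻: pKₐ(CH₃COOH) ≈ 4.8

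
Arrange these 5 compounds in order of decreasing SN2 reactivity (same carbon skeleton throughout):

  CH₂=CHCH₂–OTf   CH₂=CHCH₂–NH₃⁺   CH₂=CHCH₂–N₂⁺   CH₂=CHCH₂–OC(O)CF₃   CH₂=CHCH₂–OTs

CH₂=CHCH₂–N₂⁺ > CH₂=CHCH₂–OTf > CH₂=CHCH₂–OTs > CH₂=CHCH₂–OC(O)CF₃ > CH₂=CHCH₂–NH₃⁺

With the same alkyl group throughout, only the leaving group differentiates the rates.
Leaving-group ability tracks the stability of the departed species; conjugate-acid pKₐ is the usual yardstick (lower pKₐ → better LG).
CH₂=CHCH₂–N₂⁺ loses N₂: no meaningful conjugate acid; N₂ departs as an exceptionally stable neutral molecule
CH₂=CHCH₂–OTf loses OTf⁻: pKₐ(CF₃SO₃H (triflic acid)) ≈ -14
CH₂=CHCH₂–OTs loses OTs⁻: pKₐ(p-CH₃C₆H₄SO₃H (TsOH)) ≈ -2.8
CH₂=CHCH₂–OC(O)CF₃ loses CF₃COO⁻: pKₐ(CF₃COOH) ≈ 0.2
CH₂=CHCH₂–NH₃⁺ loses NH₃: pKₐ(NH₄⁺) ≈ 9.2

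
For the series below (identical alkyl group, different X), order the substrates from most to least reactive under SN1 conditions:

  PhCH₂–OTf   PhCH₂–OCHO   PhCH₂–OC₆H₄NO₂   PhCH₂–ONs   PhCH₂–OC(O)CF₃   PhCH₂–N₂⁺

PhCH₂–N₂⁺ > PhCH₂–OTf > PhCH₂–ONs > PhCH₂–OC(O)CF₃ > PhCH₂–OCHO > PhCH₂–OC₆H₄NO₂

Same R in every case — rank the leaving groups.
Leaving-group ability tracks the stability of the departed species; conjugate-acid pKₐ is the usual yardstick (lower pKₐ → better LG).
PhCH₂–N₂⁺ loses N₂: no meaningful conjugate acid; N₂ departs as an exceptionally stable neutral molecule
PhCH₂–OTf loses OTf⁻: pKₐ(CF₃SO₃H (triflic acid)) ≈ -14
PhCH₂–ONs loses ONs⁻: pKₐ(p-O₂NC₆H₄SO₃H) ≈ -3.5
PhCH₂–OC(O)CF₃ loses CF₃COO⁻: pKₐ(CF₃COOH) ≈ 0.2
PhCH₂–OCHO loses HCOO⁻: pKₐ(HCOOH) ≈ 3.8
PhCH₂–OC₆H₄NO₂ loses p-O₂N–C₆H₄–O⁻: pKₐ(p-nitrophenol) ≈ 7.2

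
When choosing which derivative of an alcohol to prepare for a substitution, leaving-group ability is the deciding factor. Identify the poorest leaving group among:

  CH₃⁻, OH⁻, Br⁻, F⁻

CH₃⁻

Br⁻: pKₐ(HBr) ≈ -9
F⁻: pKₐ(HF) ≈ 3.2
OH⁻: pKₐ(H₂O) ≈ 15.7
CH₃⁻: pKₐ(CH₄) ≈ 48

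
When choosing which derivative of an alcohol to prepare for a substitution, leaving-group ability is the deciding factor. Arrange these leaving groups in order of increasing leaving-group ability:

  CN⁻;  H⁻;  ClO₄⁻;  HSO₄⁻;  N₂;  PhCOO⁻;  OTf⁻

H⁻ < CN⁻ < PhCOO⁻ < HSO₄⁻ < ClO₄⁻ < OTf⁻ < N₂

Rank by basicity of the departing species: weakest base leaves most easily.
N₂: no meaningful conjugate acid; N₂ departs as an exceptionally stable neutral molecule
OTf⁻: pKₐ(CF₃SO₃H (triflic acid)) ≈ -14
ClO₄⁻: pKₐ(HClO₄) ≈ -10
HSO₄⁻: pKₐ(H₂SO₄) ≈ -3 — conjugate base of a strong mineral acid
PhCOO⁻: pKₐ(C₆H₅COOH) ≈ 4.2
CN⁻: pKₐ(HCN) ≈ 9.2 — sp carbon stabilises the charge somewhat, but still a poor LG
H⁻: pKₐ(H₂) ≈ 36
The question asks for worst first, so the sequence is read in increasing leaving-group ability.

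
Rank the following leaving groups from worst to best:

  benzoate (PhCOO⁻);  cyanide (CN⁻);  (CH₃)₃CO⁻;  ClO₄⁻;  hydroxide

(CH₃)₃CO⁻ < hydroxide < cyanide (CN⁻) < benzoate (PhCOO⁻) < ClO₄⁻

Rank by basicity of the departing species: weakest base leaves most easily.
ClO₄⁻: pKₐ(HClO₄) ≈ -10
benzoate (PhCOO⁻): pKₐ(C₆H₅COOH) ≈ 4.2
cyanide (CN⁻): pKₐ(HCN) ≈ 9.2
hydroxide: pKₐ(H₂O) ≈ 15.7
(CH₃)₃CO⁻: pKₐ(t-BuOH) ≈ 18
Reversing gives the worst-to-best order requested.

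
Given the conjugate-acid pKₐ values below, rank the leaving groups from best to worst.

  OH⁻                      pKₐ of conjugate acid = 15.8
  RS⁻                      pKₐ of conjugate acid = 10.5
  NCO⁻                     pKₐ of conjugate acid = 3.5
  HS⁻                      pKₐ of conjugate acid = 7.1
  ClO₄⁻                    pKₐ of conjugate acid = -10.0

Lower conjugate-acid pKₐ ⇒ weaker base ⇒ better leaving group.
Sorting by the given values: ClO₄⁻ (-10.0), NCO⁻ (3.5), HS⁻ (7.1), RS⁻ (10.5), OH⁻ (15.8).

ClO₄⁻ > NCO⁻ > HS⁻ > RS⁻ > OH⁻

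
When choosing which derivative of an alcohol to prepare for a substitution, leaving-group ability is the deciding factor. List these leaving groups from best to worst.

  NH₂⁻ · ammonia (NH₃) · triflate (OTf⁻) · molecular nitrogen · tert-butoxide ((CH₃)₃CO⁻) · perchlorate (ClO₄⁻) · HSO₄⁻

molecular nitrogen: no meaningful conjugate acid; N₂ departs as an exceptionally stable neutral molecule
triflate (OTf⁻): pKₐ(CF₃SO₃H (triflic acid)) ≈ -14 — charge spread over three oxygens and a CF₃ group; the premier leaving group in synthesis
perchlorate (ClO₄⁻): pKₐ(HClO₄) ≈ -10
HSO₄⁻: pKₐ(H₂SO₄) ≈ -3 — conjugate base of a strong mineral acid
ammonia (NH₃): pKₐ(NH₄⁺) ≈ 9.2 — neutral but moderately basic; leaves from R–NH₃⁺
tert-butoxide ((CH₃)₃CO⁻): pKₐ(t-BuOH) ≈ 18 — bulky, strongly basic alkoxide
NH₂⁻: pKₐ(NH₃) ≈ 38

molecular nitrogen > triflate (OTf⁻) > perchlorate (ClO₄⁻) > HSO₄⁻ > ammonia (NH₃) > tert-butoxide ((CH₃)₃CO⁻) > NH₂⁻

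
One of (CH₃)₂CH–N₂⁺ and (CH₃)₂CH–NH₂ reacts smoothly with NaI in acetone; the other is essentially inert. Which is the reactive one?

(CH₃)₂CH–N₂⁺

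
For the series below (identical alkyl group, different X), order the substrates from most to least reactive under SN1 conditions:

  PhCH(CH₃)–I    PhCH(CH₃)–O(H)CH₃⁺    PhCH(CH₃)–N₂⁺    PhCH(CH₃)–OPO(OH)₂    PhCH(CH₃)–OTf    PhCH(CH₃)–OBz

PhCH(CH₃)–N₂⁺ > PhCH(CH₃)–OTf > PhCH(CH₃)–I > PhCH(CH₃)–O(H)CH₃⁺ > PhCH(CH₃)–OPO(OH)₂ > PhCH(CH₃)–OBz

The skeletons are identical, so relative rate is governed entirely by leaving-group ability.
Rank by basicity of the departing species: weakest base leaves most easily.
PhCH(CH₃)–N₂⁺ loses N₂: no meaningful conjugate acid; N₂ departs as an exceptionally stable neutral molecule
PhCH(CH₃)–OTf loses OTf⁻: pKₐ(CF₃SO₃H (triflic acid)) ≈ -14
PhCH(CH₃)–I loses I⁻: pKₐ(HI) ≈ -10
PhCH(CH₃)–O(H)CH₃⁺ loses R'OH: pKₐ(R'OH₂⁺) ≈ -2.4
PhCH(CH₃)–OPO(OH)₂ loses H₂PO₄⁻: pKₐ(H₃PO₄) ≈ 2.1
PhCH(CH₃)–OBz loses PhCOO⁻: pKₐ(C₆H₅COOH) ≈ 4.2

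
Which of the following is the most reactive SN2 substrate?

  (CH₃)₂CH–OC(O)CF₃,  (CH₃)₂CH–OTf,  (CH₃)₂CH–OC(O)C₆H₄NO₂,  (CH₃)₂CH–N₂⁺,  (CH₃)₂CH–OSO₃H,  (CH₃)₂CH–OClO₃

Identical carbon frameworks mean the comparison reduces to leaving-group quality.
A good leaving group is a weak base: the lower the pKₐ of its conjugate acid, the more readily it departs.
(CH₃)₂CH–N₂⁺ loses N₂: no meaningful conjugate acid; N₂ departs as an exceptionally stable neutral molecule
(CH₃)₂CH–OTf loses OTf⁻: pKₐ(CF₃SO₃H (triflic acid)) ≈ -14
(CH₃)₂CH–OClO₃ loses ClO₄⁻: pKₐ(HClO₄) ≈ -10
(CH₃)₂CH–OSO₃H loses HSO₄⁻: pKₐ(H₂SO₄) ≈ -3
(CH₃)₂CH–OC(O)CF₃ loses CF₃COO⁻: pKₐ(CF₃COOH) ≈ 0.2
(CH₃)₂CH–OC(O)C₆H₄NO₂ loses p-O₂N–C₆H₄–COO⁻: pKₐ(p-nitrobenzoic acid) ≈ 3.4

(CH₃)₂CH–N₂⁺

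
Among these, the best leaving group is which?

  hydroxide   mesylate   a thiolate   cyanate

Leaving-group ability tracks the stability of the departed species; conjugate-acid pKₐ is the usual yardstick (lower pKₐ → better LG).
mesylate: pKₐ(CH₃SO₃H (MsOH)) ≈ -1.9
cyanate: pKₐ(HOCN) ≈ 3.5
a thiolate: pKₐ(RSH (a thiol)) ≈ 10.5
hydroxide: pKₐ(H₂O) ≈ 15.7

mesylate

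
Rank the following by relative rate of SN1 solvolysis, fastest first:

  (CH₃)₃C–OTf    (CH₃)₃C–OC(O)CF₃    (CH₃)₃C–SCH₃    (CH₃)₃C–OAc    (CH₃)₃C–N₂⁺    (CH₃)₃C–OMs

Same R in every case — rank the leaving groups.
Rank by basicity of the departing species: weakest base leaves most easily.
(CH₃)₃C–N₂⁺ loses N₂: no meaningful conjugate acid; N₂ departs as an exceptionally stable neutral molecule
(CH₃)₃C–OTf loses OTf⁻: pKₐ(CF₃SO₃H (triflic acid)) ≈ -14
(CH₃)₃C–OMs loses OMs⁻: pKₐ(CH₃SO₃H (MsOH)) ≈ -1.9
(CH₃)₃C–OC(O)CF₃ loses CF₃COO⁻: pKₐ(CF₃COOH) ≈ 0.2
(CH₃)₃C–OAc loses AcO⁻: pKₐ(CH₃COOH) ≈ 4.8
(CH₃)₃C–SCH₃ loses RS⁻: pKₐ(RSH (a thiol)) ≈ 10.5

(CH₃)₃C–N₂⁺ > (CH₃)₃C–OTf > (CH₃)₃C–OMs > (CH₃)₃C–OC(O)CF₃ > (CH₃)₃C–OAc > (CH₃)₃C–SCH₃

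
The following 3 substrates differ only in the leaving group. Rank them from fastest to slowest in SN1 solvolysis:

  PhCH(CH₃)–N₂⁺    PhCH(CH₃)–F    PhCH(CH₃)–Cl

Identical carbon frameworks mean the comparison reduces to leaving-group quality.
Rank by basicity of the departing species: weakest base leaves most easily.
PhCH(CH₃)–N₂⁺ loses N₂: no meaningful conjugate acid; N₂ departs as an exceptionally stable neutral molecule
PhCH(CH₃)–Cl loses Cl⁻: pKₐ(HCl) ≈ -7
PhCH(CH₃)–F loses F⁻: pKₐ(HF) ≈ 3.2

PhCH(CH₃)–N₂⁺ > PhCH(CH₃)–Cl > PhCH(CH₃)–F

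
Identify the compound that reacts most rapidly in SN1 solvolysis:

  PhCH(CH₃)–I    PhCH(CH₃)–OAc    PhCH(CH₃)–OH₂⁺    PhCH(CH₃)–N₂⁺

Same R in every case — rank the leaving groups.
Rank by basicity of the departing species: weakest base leaves most easily.
PhCH(CH₃)–N₂⁺ loses N₂: no meaningful conjugate acid; N₂ departs as an exceptionally stable neutral molecule
PhCH(CH₃)–I loses I⁻: pKₐ(HI) ≈ -10
PhCH(CH₃)–OH₂⁺ loses H₂O: pKₐ(H₃O⁺) ≈ -1.7
PhCH(CH₃)–OAc loses AcO⁻: pKₐ(CH₃COOH) ≈ 4.8

PhCH(CH₃)–N₂⁺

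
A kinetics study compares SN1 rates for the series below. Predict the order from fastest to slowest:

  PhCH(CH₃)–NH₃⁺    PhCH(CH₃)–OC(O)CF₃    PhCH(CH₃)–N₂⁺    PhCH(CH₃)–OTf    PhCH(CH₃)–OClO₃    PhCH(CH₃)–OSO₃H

PhCH(CH₃)–N₂⁺ > PhCH(CH₃)–OTf > PhCH(CH₃)–OClO₃ > PhCH(CH₃)–OSO₃H > PhCH(CH₃)–OC(O)CF₃ > PhCH(CH₃)–NH₃⁺

The skeletons are identical, so relative rate is governed entirely by leaving-group ability.
Leaving-group ability tracks the stability of the departed species; conjugate-acid pKₐ is the usual yardstick (lower pKₐ → better LG).
PhCH(CH₃)–N₂⁺ loses N₂: no meaningful conjugate acid; N₂ departs as an exceptionally stable neutral molecule
PhCH(CH₃)–OTf loses OTf⁻: pKₐ(CF₃SO₃H (triflic acid)) ≈ -14
PhCH(CH₃)–OClO₃ loses ClO₄⁻: pKₐ(HClO₄) ≈ -10
PhCH(CH₃)–OSO₃H loses HSO₄⁻: pKₐ(H₂SO₄) ≈ -3
PhCH(CH₃)–OC(O)CF₃ loses CF₃COO⁻: pKₐ(CF₃COOH) ≈ 0.2
PhCH(CH₃)–NH₃⁺ loses NH₃: pKₐ(NH₄⁺) ≈ 9.2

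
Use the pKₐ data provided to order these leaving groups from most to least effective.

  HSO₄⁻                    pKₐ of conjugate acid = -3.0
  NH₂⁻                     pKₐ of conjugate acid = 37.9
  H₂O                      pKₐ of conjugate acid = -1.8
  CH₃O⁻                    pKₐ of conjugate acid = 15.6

Lower conjugate-acid pKₐ ⇒ weaker base ⇒ better leaving group.
Sorting by the given values: HSO₄⁻ (-3.0), H₂O (-1.8), CH₃O⁻ (15.6), NH₂⁻ (37.9).

HSO₄⁻ > H₂O > CH₃O⁻ > NH₂⁻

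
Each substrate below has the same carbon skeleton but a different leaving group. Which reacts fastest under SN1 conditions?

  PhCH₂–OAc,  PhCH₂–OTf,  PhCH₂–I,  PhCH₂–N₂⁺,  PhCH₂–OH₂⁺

Identical carbon frameworks mean the comparison reduces to leaving-group quality.
A good leaving group is a weak base: the lower the pKₐ of its conjugate acid, the more readily it departs.
PhCH₂–N₂⁺ loses N₂: no meaningful conjugate acid; N₂ departs as an exceptionally stable neutral molecule
PhCH₂–OTf loses OTf⁻: pKₐ(CF₃SO₃H (triflic acid)) ≈ -14
PhCH₂–I loses I⁻: pKₐ(HI) ≈ -10
PhCH₂–OH₂⁺ loses H₂O: pKₐ(H₃O⁺) ≈ -1.7
PhCH₂–OAc loses AcO⁻: pKₐ(CH₃COOH) ≈ 4.8

PhCH₂–N₂⁺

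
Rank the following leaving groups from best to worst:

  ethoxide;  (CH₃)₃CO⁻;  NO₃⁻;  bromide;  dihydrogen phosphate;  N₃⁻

bromide > NO₃⁻ > dihydrogen phosphate > N₃⁻ > ethoxide > (CH₃)₃CO⁻

Leaving-group ability tracks the stability of the departed species; conjugate-acid pKₐ is the usual yardstick (lower pKₐ → better LG).
bromide: pKₐ(HBr) ≈ -9 — weak base; good leaving group
NO₃⁻: pKₐ(HNO₃) ≈ -1.3 — resonance-delocalised over three oxygens
dihydrogen phosphate: pKₐ(H₃PO₄) ≈ 2.1 — moderate base; biological leaving group after further activation
N₃⁻: pKₐ(HN₃) ≈ 4.7 — linear, resonance-stabilised
ethoxide: pKₐ(CH₃CH₂OH) ≈ 16 — strong base; alkoxides do not leave unassisted
(CH₃)₃CO⁻: pKₐ(t-BuOH) ≈ 18 — bulky, strongly basic alkoxide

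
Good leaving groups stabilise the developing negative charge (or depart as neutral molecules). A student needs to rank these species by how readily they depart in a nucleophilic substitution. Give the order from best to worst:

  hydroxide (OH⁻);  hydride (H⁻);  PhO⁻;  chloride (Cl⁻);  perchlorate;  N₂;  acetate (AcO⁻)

A good leaving group is a weak base: the lower the pKₐ of its conjugate acid, the more readily it departs.
N₂: no meaningful conjugate acid; N₂ departs as an exceptionally stable neutral molecule
perchlorate: pKₐ(HClO₄) ≈ -10
chloride (Cl⁻): pKₐ(HCl) ≈ -7
acetate (AcO⁻): pKₐ(CH₃COOH) ≈ 4.8
PhO⁻: pKₐ(C₆H₅OH (phenol)) ≈ 10
hydroxide (OH⁻): pKₐ(H₂O) ≈ 15.7
hydride (H⁻): pKₐ(H₂) ≈ 36

N₂ > perchlorate > chloride (Cl⁻) > acetate (AcO⁻) > PhO⁻ > hydroxide (OH⁻) > hydride (H⁻)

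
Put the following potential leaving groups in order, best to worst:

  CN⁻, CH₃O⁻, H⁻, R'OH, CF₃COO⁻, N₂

N₂ > R'OH > CF₃COO⁻ > CN⁻ > CH₃O⁻ > H⁻

A good leaving group is a weak base: the lower the pKₐ of its conjugate acid, the more readily it departs.
N₂: no meaningful conjugate acid; N₂ departs as an exceptionally stable neutral molecule
R'OH: pKₐ(R'OH₂⁺) ≈ -2.4
CF₃COO⁻: pKₐ(CF₃COOH) ≈ 0.2
CN⁻: pKₐ(HCN) ≈ 9.2
CH₃O⁻: pKₐ(CH₃OH) ≈ 15.5
H⁻: pKₐ(H₂) ≈ 36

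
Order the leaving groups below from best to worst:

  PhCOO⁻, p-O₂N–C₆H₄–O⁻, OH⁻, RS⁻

PhCOO⁻ > p-O₂N–C₆H₄–O⁻ > RS⁻ > OH⁻

PhCOO⁻: pKₐ(C₆H₅COOH) ≈ 4.2
p-O₂N–C₆H₄–O⁻: pKₐ(p-nitrophenol) ≈ 7.2
RS⁻: pKₐ(RSH (a thiol)) ≈ 10.5
OH⁻: pKₐ(H₂O) ≈ 15.7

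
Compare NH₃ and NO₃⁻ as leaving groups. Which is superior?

NO₃⁻

NO₃⁻ is the better leaving group.
pKₐ(HNO₃) ≈ -1.3 versus pKₐ(NH₄⁺) ≈ 9.2: NO₃⁻ is the much weaker base.
Resonance-delocalised over three oxygens.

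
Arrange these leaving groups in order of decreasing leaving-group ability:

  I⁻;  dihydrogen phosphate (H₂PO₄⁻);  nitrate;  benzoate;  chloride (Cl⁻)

Rank by basicity of the departing species: weakest base leaves most easily.
I⁻: pKₐ(HI) ≈ -10
chloride (Cl⁻): pKₐ(HCl) ≈ -7
nitrate: pKₐ(HNO₃) ≈ -1.3
dihydrogen phosphate (H₂PO₄⁻): pKₐ(H₃PO₄) ≈ 2.1
benzoate: pKₐ(C₆H₅COOH) ≈ 4.2

I⁻ > chloride (Cl⁻) > nitrate > dihydrogen phosphate (H₂PO₄⁻) > benzoate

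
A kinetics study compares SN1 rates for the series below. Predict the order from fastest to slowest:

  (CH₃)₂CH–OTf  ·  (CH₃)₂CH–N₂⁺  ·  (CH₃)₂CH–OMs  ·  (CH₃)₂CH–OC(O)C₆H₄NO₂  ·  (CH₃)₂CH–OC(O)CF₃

(CH₃)₂CH–N₂⁺ > (CH₃)₂CH–OTf > (CH₃)₂CH–OMs > (CH₃)₂CH–OC(O)CF₃ > (CH₃)₂CH–OC(O)C₆H₄NO₂

With the same alkyl group throughout, only the leaving group differentiates the rates.
A good leaving group is a weak base: the lower the pKₐ of its conjugate acid, the more readily it departs.
(CH₃)₂CH–N₂⁺ loses N₂: no meaningful conjugate acid; N₂ departs as an exceptionally stable neutral molecule
(CH₃)₂CH–OTf loses OTf⁻: pKₐ(CF₃SO₃H (triflic acid)) ≈ -14
(CH₃)₂CH–OMs loses OMs⁻: pKₐ(CH₃SO₃H (MsOH)) ≈ -1.9
(CH₃)₂CH–OC(O)CF₃ loses CF₃COO⁻: pKₐ(CF₃COOH) ≈ 0.2
(CH₃)₂CH–OC(O)C₆H₄NO₂ loses p-O₂N–C₆H₄–COO⁻: pKₐ(p-nitrobenzoic acid) ≈ 3.4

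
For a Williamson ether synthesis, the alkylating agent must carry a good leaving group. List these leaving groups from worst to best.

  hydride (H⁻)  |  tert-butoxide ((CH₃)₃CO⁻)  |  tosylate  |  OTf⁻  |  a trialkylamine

hydride (H⁻) < tert-butoxide ((CH₃)₃CO⁻) < a trialkylamine < tosylate < OTf⁻

Rank by basicity of the departing species: weakest base leaves most easily.
OTf⁻: pKₐ(CF₃SO₃H (triflic acid)) ≈ -14 — charge spread over three oxygens and a CF₃ group; the premier leaving group in synthesis
tosylate: pKₐ(p-CH₃C₆H₄SO₃H (TsOH)) ≈ -2.8
a trialkylamine: pKₐ(R'₃NH⁺) ≈ 10.7 — neutral but still a fairly strong base; Hofmann-elimination LG
tert-butoxide ((CH₃)₃CO⁻): pKₐ(t-BuOH) ≈ 18 — bulky, strongly basic alkoxide
hydride (H⁻): pKₐ(H₂) ≈ 36 — extremely strong base; leaves only in special hydride-transfer contexts
Reversing gives the worst-to-best order requested.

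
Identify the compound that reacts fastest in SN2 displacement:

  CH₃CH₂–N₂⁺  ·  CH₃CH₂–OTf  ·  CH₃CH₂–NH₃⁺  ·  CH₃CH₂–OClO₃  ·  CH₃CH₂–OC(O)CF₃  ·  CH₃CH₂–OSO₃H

Same R in every case — rank the leaving groups.
A good leaving group is a weak base: the lower the pKₐ of its conjugate acid, the more readily it departs.
CH₃CH₂–N₂⁺ loses N₂: no meaningful conjugate acid; N₂ departs as an exceptionally stable neutral molecule
CH₃CH₂–OTf loses OTf⁻: pKₐ(CF₃SO₃H (triflic acid)) ≈ -14
CH₃CH₂–OClO₃ loses ClO₄⁻: pKₐ(HClO₄) ≈ -10
CH₃CH₂–OSO₃H loses HSO₄⁻: pKₐ(H₂SO₄) ≈ -3
CH₃CH₂–OC(O)CF₃ loses CF₃COO⁻: pKₐ(CF₃COOH) ≈ 0.2
CH₃CH₂–NH₃⁺ loses NH₃: pKₐ(NH₄⁺) ≈ 9.2

CH₃CH₂–N₂⁺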